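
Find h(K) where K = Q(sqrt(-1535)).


K = Q(sqrt(-1535)). d mod 4 = 1, so D = disc(K) = d = -1535
h(K) equals the number of primitive reduced positive-definite forms (a, b, c) = a*x^2 + b*x*y + c*y^2 with b^2 - 4ac = D,
where reduced means |b| <= a <= c, with b >= 0 whenever |b| = a or a = c, and primitive means gcd(a, b, c) = 1.
Reduced forces 3a^2 <= |D| = 1535, so 1 <= a <= 22; b must have the parity of D, and c = (b^2 - D)/(4a) must be an integer >= a.
Enumerate a = 1..22, b in [-a, a]:
  a=1: (1, 1, 384)  [1]
  a=2: (2, -1, 192), (2, 1, 192)  [2]
  a=3: (3, -1, 128), (3, 1, 128)  [2]
  a=4: (4, -1, 96), (4, 1, 96)  [2]
  a=5: (5, 5, 78)  [1]
  a=6: (6, -5, 65), (6, -1, 64), (6, 1, 64), (6, 5, 65)  [4]
  a=7: none
  a=8: (8, -1, 48), (8, 1, 48)  [2]
  a=9: (9, -7, 44), (9, 7, 44)  [2]
  a=10: (10, -5, 39), (10, 5, 39)  [2]
  a=11: (11, -7, 36), (11, 7, 36)  [2]
  a=12: (12, -7, 33), (12, -1, 32), (12, 1, 32), (12, 7, 33)  [4]
  a=13: (13, -5, 30), (13, 5, 30)  [2]
  a=14: none
  a=15: (15, -5, 26), (15, 5, 26)  [2]
  a=16: (16, -1, 24), (16, 1, 24)  [2]
  a=17: none
  a=18: (18, -11, 23), (18, -7, 22), (18, 7, 22), (18, 11, 23)  [4]
  a=19: (19, -17, 24), (19, 17, 24)  [2]
  a=20: (20, -15, 22), (20, 15, 22)  [2]
  a=21..22: none
Total reduced forms: 1 + 2 + 2 + 2 + 1 + 4 + 2 + 2 + 2 + 2 + 4 + 2 + 2 + 2 + 4 + 2 + 2 = 38
h = 38

38


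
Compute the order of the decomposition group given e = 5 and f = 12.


|D_P| = e * f
= 5 * 12
= 60

60


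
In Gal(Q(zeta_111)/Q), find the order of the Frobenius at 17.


The Frobenius at p in Gal(Q(zeta_n)/Q) = (Z/nZ)* is the class of p, so its order is ord_111(17), the smallest k >= 1 with 17^k = 1 mod 111.
n = 111 = 3 * 37, phi(111) = 72; the order divides phi(n).
Divisors of 72: 1, 2, 3, 4, 6, 8, 9, 12, 18, 24, 36, 72
Repeated squaring mod 111: 17^1 = 17, 17^2 = 67, 17^4 = 49, 17^8 = 70, 17^16 = 16, 17^32 = 34, 17^64 = 46
Test divisors in increasing order:
  k=1: 17^1 = 17 mod 111
  k=2: 17^2 = 67 mod 111
  k=3: 17^3 = 67 * 17 = 29 mod 111
  k=4: 17^4 = 49 mod 111
  k=6: 17^6 = 49 * 67 = 64 mod 111
  k=8: 17^8 = 70 mod 111
  k=9: 17^9 = 70 * 17 = 80 mod 111
  k=12: 17^12 = 70 * 49 = 100 mod 111
  k=18: 17^18 = 16 * 67 = 73 mod 111
  k=24: 17^24 = 16 * 70 = 10 mod 111
  k=36: 17^36 = 34 * 49 = 1 mod 111  <- first divisor giving 1
Order = 36

36


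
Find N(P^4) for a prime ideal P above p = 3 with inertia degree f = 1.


N(P^a) = p^(a*f)
= 3^(4*1)
= 3^4
= 81

81


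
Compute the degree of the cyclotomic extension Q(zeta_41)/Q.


The degree equals Euler's totient phi(41).
41 = 41
phi(41) = 40

40


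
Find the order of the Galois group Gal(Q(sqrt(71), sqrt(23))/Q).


The 2 square roots of distinct primes are multiplicatively independent over Q,
so [K:Q] = 2^2 and Gal(K/Q) is isomorphic to (Z/2Z)^2.
|Gal| = 2^2 = 4

4


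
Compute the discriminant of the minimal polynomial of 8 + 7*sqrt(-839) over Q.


The element 8 + 7*sqrt(-839) has minimal polynomial:
x^2 - 16*x + 41175
Discriminant = (-16)^2 - 4*(41175)
= 256 - 164700
= -164444

-164444


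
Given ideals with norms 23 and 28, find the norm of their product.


N(IJ) = N(I) * N(J)
= 23 * 28
= 644

644


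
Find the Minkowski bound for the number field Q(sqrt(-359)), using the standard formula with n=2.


d = -359, d mod 4 = 1, so disc(K) = d = -359; |disc(K)| = 359
Imaginary quadratic field, so n = 2, s = r2 = 1, r1 = 0
M = (n!/n^n) * (4/pi)^s * sqrt(|disc(K)|) = (2!/2^2) * (4/pi)^1 * sqrt(359)
= 0.5 * 1.273240 * 18.947295
= 12.0622

12.0622


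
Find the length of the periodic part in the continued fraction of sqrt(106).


Run the CF algorithm for sqrt(106).
a_0 = floor(sqrt(106)) = 10; set m_0=0, q_0=1.
Recurrence: m' = q*a - m,  q' = (d - m'^2)/q,  a' = floor((a_0 + m')/q').
  step 1: m=10, q=6, a=3
  step 2: m=8, q=7, a=2
  step 3: m=6, q=10, a=1
  step 4: m=4, q=9, a=1
  step 5: m=5, q=9, a=1
  step 6: m=4, q=10, a=1
  step 7: m=6, q=7, a=2
  step 8: m=8, q=6, a=3
  step 9: m=10, q=1, a=20
a_9 = 2*a_0 = 20, so the period closes here.
sqrt(106) = [10; 3, 2, 1, 1, 1, 1, 2, 3, 20]
Period length = 9

9


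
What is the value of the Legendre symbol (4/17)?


p = 17 is prime, so compute (4/17) with the reciprocity algorithm (Jacobi-symbol steps: pull out 2s via (2/n), flip via reciprocity, reduce):
  pull out 2: (2/17) = +1  (since 17 mod 8 = 1)
  pull out 2: (2/17) = +1  (since 17 mod 8 = 1)
  (1/17) = 1
Product of signs = 1
(4/17) = 1

1


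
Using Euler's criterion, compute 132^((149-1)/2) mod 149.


p = 149 is prime and the exponent is (p-1)/2 = 74, so by Euler's criterion 132^74 = (132/149) = +1 or -1 mod 149.
Compute by square-and-multiply:
  74 = 64 + 8 + 2 (binary 1001010)
  Repeated squaring mod 149: 132^1 = 132, 132^2 = 140, 132^4 = 81, 132^8 = 5, 132^16 = 25, 132^32 = 29, 132^64 = 96
  132^74 = 132^64 * 132^8 * 132^2 = 96 * 5 * 140 mod 149
    96 * 5 = 480 = 33 mod 149
    33 * 140 = 4620 = 1 mod 149
  132^74 = 1 mod 149
Result 1: 132 is a quadratic residue mod 149.
132^74 mod 149 = 1

1


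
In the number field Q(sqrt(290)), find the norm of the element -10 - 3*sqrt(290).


N(a + b*sqrt(d)) = a^2 - d*b^2
= (-10)^2 - (290)*(-3)^2
= 100 - 2610
= -2510

-2510


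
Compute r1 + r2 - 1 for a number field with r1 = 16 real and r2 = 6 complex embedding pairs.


By Dirichlet's unit theorem:
rank = r1 + r2 - 1
= 16 + 6 - 1
= 21

21


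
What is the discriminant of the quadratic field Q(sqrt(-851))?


For K = Q(sqrt(d)) with d squarefree: disc(K) = d if d = 1 mod 4, and disc(K) = 4d if d = 2 or 3 mod 4.
Here d = -851, and d mod 4 = 1.
d = 1 mod 4 (O_K = Z[(1+sqrt(d))/2]), so disc(K) = d = -851

-851


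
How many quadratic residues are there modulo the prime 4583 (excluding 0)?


For prime p, the number of non-zero quadratic residues is (p-1)/2.
= (4583-1)/2
= 2291

2291


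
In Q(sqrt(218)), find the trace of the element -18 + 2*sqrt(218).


Tr(a + b*sqrt(d)) = (a + b*sqrt(d)) + (a - b*sqrt(d)) = 2a
= 2 * (-18)
= -36

-36


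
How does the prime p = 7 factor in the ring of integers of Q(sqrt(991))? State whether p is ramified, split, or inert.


K = Q(sqrt(991)). Since d mod 4 = 3, disc(K) = 3964.
Check p | disc: 3964 mod 7 = 2.
p does not divide disc. Compute Legendre symbol (d/p):
4^((7-1)/2) mod 7 = 1
(d/p) = 1, so p splits: (p) = P*P' with e=1, f=1, g=2.
Therefore p is split.

split


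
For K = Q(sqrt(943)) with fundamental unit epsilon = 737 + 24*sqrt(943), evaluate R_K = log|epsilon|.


epsilon = 737 + 24*sqrt(943)
= 1473.9993
R = ln(1473.9993)
= 7.2957

7.2957


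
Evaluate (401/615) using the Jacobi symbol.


Compute (401/615) via quadratic reciprocity:
  reciprocity: (401/615) -> +(615/401)
  reduce: (214/401)
  pull out 2: (2/401) = +1  (since 401 mod 8 = 1)
  reciprocity: (107/401) -> +(401/107)
  reduce: (80/107)
  pull out 2: (2/107) = -1  (since 107 mod 8 = 3)
  pull out 2: (2/107) = -1  (since 107 mod 8 = 3)
  pull out 2: (2/107) = -1  (since 107 mod 8 = 3)
  pull out 2: (2/107) = -1  (since 107 mod 8 = 3)
  reciprocity: (5/107) -> +(107/5)
  reduce: (2/5)
  pull out 2: (2/5) = -1  (since 5 mod 8 = 5)
  (1/5) = 1
Product of signs = -1

-1


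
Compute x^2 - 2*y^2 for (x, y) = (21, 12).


x^2 - d*y^2
= 21^2 - 2*12^2
= 441 - 288
= 153

153


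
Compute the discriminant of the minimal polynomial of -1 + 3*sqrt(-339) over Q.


The element -1 + 3*sqrt(-339) has minimal polynomial:
x^2 + 2*x + 3052
Discriminant = (2)^2 - 4*(3052)
= 4 - 12208
= -12204

-12204


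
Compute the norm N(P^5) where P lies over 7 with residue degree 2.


N(P^a) = p^(a*f)
= 7^(5*2)
= 7^10
= 282475249

282475249


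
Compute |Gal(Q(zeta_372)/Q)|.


|Gal(Q(zeta_372)/Q)| = phi(372)
= 120

120


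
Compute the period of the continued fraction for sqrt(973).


Run the CF algorithm for sqrt(973).
a_0 = floor(sqrt(973)) = 31; set m_0=0, q_0=1.
Recurrence: m' = q*a - m,  q' = (d - m'^2)/q,  a' = floor((a_0 + m')/q').
  step 1: m=31, q=12, a=5
  step 2: m=29, q=11, a=5
  step 3: m=26, q=27, a=2
  step 4: m=28, q=7, a=8
  step 5: m=28, q=27, a=2
  step 6: m=26, q=11, a=5
  step 7: m=29, q=12, a=5
  step 8: m=31, q=1, a=62
a_8 = 2*a_0 = 62, so the period closes here.
sqrt(973) = [31; 5, 5, 2, 8, 2, 5, 5, 62]
Period length = 8

8


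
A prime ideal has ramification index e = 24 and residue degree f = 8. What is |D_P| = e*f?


|D_P| = e * f
= 24 * 8
= 192

192


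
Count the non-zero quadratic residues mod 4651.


For prime p, the number of non-zero quadratic residues is (p-1)/2.
= (4651-1)/2
= 2325

2325


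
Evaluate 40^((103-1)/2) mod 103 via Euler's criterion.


p = 103 is prime and the exponent is (p-1)/2 = 51, so by Euler's criterion 40^51 = (40/103) = +1 or -1 mod 103.
Compute by square-and-multiply:
  51 = 32 + 16 + 2 + 1 (binary 110011)
  Repeated squaring mod 103: 40^1 = 40, 40^2 = 55, 40^4 = 38, 40^8 = 2, 40^16 = 4, 40^32 = 16
  40^51 = 40^32 * 40^16 * 40^2 * 40^1 = 16 * 4 * 55 * 40 mod 103
    16 * 4 = 64 = 64 mod 103
    64 * 55 = 3520 = 18 mod 103
    18 * 40 = 720 = 102 mod 103
  40^51 = 102 mod 103
Result 102 = p - 1 = -1 mod 103: 40 is a quadratic non-residue mod 103. As a residue in [0, p-1] the value is 102.
40^51 mod 103 = 102

102


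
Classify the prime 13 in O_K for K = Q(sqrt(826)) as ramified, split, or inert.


K = Q(sqrt(826)). Since d mod 4 = 2, disc(K) = 3304.
Check p | disc: 3304 mod 13 = 2.
p does not divide disc. Compute Legendre symbol (d/p):
7^((13-1)/2) mod 13 = -1
(d/p) = -1, so p is inert: (p) stays prime with e=1, f=2, g=1.
Therefore p is inert.

inert


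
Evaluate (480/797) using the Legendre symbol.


p = 797 is prime, so compute (480/797) with the reciprocity algorithm (Jacobi-symbol steps: pull out 2s via (2/n), flip via reciprocity, reduce):
  pull out 2: (2/797) = -1  (since 797 mod 8 = 5)
  pull out 2: (2/797) = -1  (since 797 mod 8 = 5)
  pull out 2: (2/797) = -1  (since 797 mod 8 = 5)
  pull out 2: (2/797) = -1  (since 797 mod 8 = 5)
  pull out 2: (2/797) = -1  (since 797 mod 8 = 5)
  reciprocity: (15/797) -> +(797/15)
  reduce: (2/15)
  pull out 2: (2/15) = +1  (since 15 mod 8 = 7)
  (1/15) = 1
Product of signs = -1
(480/797) = -1

-1


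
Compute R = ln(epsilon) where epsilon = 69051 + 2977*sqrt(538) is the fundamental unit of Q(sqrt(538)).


epsilon = 69051 + 2977*sqrt(538)
= 138102.0000
R = ln(138102.0000)
= 11.8357

11.8357


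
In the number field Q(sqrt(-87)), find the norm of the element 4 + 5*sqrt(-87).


N(a + b*sqrt(d)) = a^2 - d*b^2
= (4)^2 - (-87)*(5)^2
= 16 + 2175
= 2191

2191


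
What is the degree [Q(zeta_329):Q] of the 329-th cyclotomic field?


The degree equals Euler's totient phi(329).
329 = 7 * 47
phi(329) = 276

276


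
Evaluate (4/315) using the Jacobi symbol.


Compute (4/315) via quadratic reciprocity:
  pull out 2: (2/315) = -1  (since 315 mod 8 = 3)
  pull out 2: (2/315) = -1  (since 315 mod 8 = 3)
  (1/315) = 1
Product of signs = 1

1


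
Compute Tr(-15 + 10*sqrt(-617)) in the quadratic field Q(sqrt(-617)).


Tr(a + b*sqrt(d)) = (a + b*sqrt(d)) + (a - b*sqrt(d)) = 2a
= 2 * (-15)
= -30

-30


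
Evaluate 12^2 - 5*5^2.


x^2 - d*y^2
= 12^2 - 5*5^2
= 144 - 125
= 19

19


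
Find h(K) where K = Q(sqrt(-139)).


K = Q(sqrt(-139)). d mod 4 = 1, so D = disc(K) = d = -139
h(K) equals the number of primitive reduced positive-definite forms (a, b, c) = a*x^2 + b*x*y + c*y^2 with b^2 - 4ac = D,
where reduced means |b| <= a <= c, with b >= 0 whenever |b| = a or a = c, and primitive means gcd(a, b, c) = 1.
Reduced forces 3a^2 <= |D| = 139, so 1 <= a <= 6; b must have the parity of D, and c = (b^2 - D)/(4a) must be an integer >= a.
Enumerate a = 1..6, b in [-a, a]:
  a=1: (1, 1, 35)  [1]
  a=2..4: none
  a=5: (5, -1, 7), (5, 1, 7)  [2]
  a=6: none
Total reduced forms: 1 + 2 = 3
h = 3

3


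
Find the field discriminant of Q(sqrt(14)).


For K = Q(sqrt(d)) with d squarefree: disc(K) = d if d = 1 mod 4, and disc(K) = 4d if d = 2 or 3 mod 4.
Here d = 14, and d mod 4 = 2.
d = 2 mod 4, not 1 (O_K = Z[sqrt(d)]), so disc(K) = 4d = 4 * (14) = 56

56


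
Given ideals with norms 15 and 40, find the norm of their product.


N(IJ) = N(I) * N(J)
= 15 * 40
= 600

600


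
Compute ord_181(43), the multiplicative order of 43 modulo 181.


We want ord_181(43), the smallest k >= 1 with 43^k = 1 mod 181.
n = 181 = 181, phi(181) = 180; the order divides phi(n).
Divisors of 180: 1, 2, 3, 4, 5, 6, 9, 10, 12, 15, 18, 20, 30, 36, 45, 60, 90, 180
Repeated squaring mod 181: 43^1 = 43, 43^2 = 39, 43^4 = 73, 43^8 = 80, 43^16 = 65, 43^32 = 62, 43^64 = 43, 43^128 = 39
Test divisors in increasing order:
  k=1: 43^1 = 43 mod 181
  k=2: 43^2 = 39 mod 181
  k=3: 43^3 = 39 * 43 = 48 mod 181
  k=4: 43^4 = 73 mod 181
  k=5: 43^5 = 73 * 43 = 62 mod 181
  k=6: 43^6 = 73 * 39 = 132 mod 181
  k=9: 43^9 = 80 * 43 = 1 mod 181  <- first divisor giving 1
Order = 9

9


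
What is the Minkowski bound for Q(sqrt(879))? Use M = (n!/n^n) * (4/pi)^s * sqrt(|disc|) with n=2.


d = 879, d mod 4 = 3, so disc(K) = 4d = 3516; |disc(K)| = 3516
Real quadratic field, so n = 2, s = r2 = 0, r1 = 2
M = (n!/n^n) * (4/pi)^s * sqrt(|disc(K)|) = (2!/2^2) * (4/pi)^0 * sqrt(3516)
= 0.5 * 1.000000 * 59.295868
= 29.6479

29.6479


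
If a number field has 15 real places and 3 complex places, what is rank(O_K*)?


By Dirichlet's unit theorem:
rank = r1 + r2 - 1
= 15 + 3 - 1
= 17

17


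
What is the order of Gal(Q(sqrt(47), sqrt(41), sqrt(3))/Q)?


The 3 square roots of distinct primes are multiplicatively independent over Q,
so [K:Q] = 2^3 and Gal(K/Q) is isomorphic to (Z/2Z)^3.
|Gal| = 2^3 = 8

8


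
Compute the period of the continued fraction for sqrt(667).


Run the CF algorithm for sqrt(667).
a_0 = floor(sqrt(667)) = 25; set m_0=0, q_0=1.
Recurrence: m' = q*a - m,  q' = (d - m'^2)/q,  a' = floor((a_0 + m')/q').
  step 1: m=25, q=42, a=1
  step 2: m=17, q=9, a=4
  step 3: m=19, q=34, a=1
  step 4: m=15, q=13, a=3
  step 5: m=24, q=7, a=7
  step 6: m=25, q=6, a=8
  step 7: m=23, q=23, a=2
  step 8: m=23, q=6, a=8
  step 9: m=25, q=7, a=7
  step 10: m=24, q=13, a=3
  step 11: m=15, q=34, a=1
  step 12: m=19, q=9, a=4
  step 13: m=17, q=42, a=1
  step 14: m=25, q=1, a=50
a_14 = 2*a_0 = 50, so the period closes here.
sqrt(667) = [25; 1, 4, 1, 3, 7, 8, 2, 8, 7, 3, 1, 4, 1, 50]
Period length = 14

14


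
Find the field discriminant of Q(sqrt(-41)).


For K = Q(sqrt(d)) with d squarefree: disc(K) = d if d = 1 mod 4, and disc(K) = 4d if d = 2 or 3 mod 4.
Here d = -41, and d mod 4 = 3.
d = 3 mod 4, not 1 (O_K = Z[sqrt(d)]), so disc(K) = 4d = 4 * (-41) = -164

-164


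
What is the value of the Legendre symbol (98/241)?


p = 241 is prime, so compute (98/241) with the reciprocity algorithm (Jacobi-symbol steps: pull out 2s via (2/n), flip via reciprocity, reduce):
  pull out 2: (2/241) = +1  (since 241 mod 8 = 1)
  reciprocity: (49/241) -> +(241/49)
  reduce: (45/49)
  reciprocity: (45/49) -> +(49/45)
  reduce: (4/45)
  pull out 2: (2/45) = -1  (since 45 mod 8 = 5)
  pull out 2: (2/45) = -1  (since 45 mod 8 = 5)
  (1/45) = 1
Product of signs = 1
(98/241) = 1

1


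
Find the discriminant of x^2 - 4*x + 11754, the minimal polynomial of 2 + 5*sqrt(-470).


The element 2 + 5*sqrt(-470) has minimal polynomial:
x^2 - 4*x + 11754
Discriminant = (-4)^2 - 4*(11754)
= 16 - 47016
= -47000

-47000


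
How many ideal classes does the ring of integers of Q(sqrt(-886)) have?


K = Q(sqrt(-886)). d mod 4 = 2, so D = disc(K) = 4d = -3544
h(K) equals the number of primitive reduced positive-definite forms (a, b, c) = a*x^2 + b*x*y + c*y^2 with b^2 - 4ac = D,
where reduced means |b| <= a <= c, with b >= 0 whenever |b| = a or a = c, and primitive means gcd(a, b, c) = 1.
Reduced forces 3a^2 <= |D| = 3544, so 1 <= a <= 34; b must have the parity of D, and c = (b^2 - D)/(4a) must be an integer >= a.
Enumerate a = 1..34, b in [-a, a]:
  a=1: (1, 0, 886)  [1]
  a=2: (2, 0, 443)  [1]
  a=3..4: none
  a=5: (5, -4, 178), (5, 4, 178)  [2]
  a=6..9: none
  a=10: (10, -4, 89), (10, 4, 89)  [2]
  a=11: (11, -8, 82), (11, 8, 82)  [2]
  a=12..16: none
  a=17: (17, -14, 55), (17, 14, 55)  [2]
  a=18: none
  a=19: (19, -16, 50), (19, 16, 50)  [2]
  a=20..21: none
  a=22: (22, -8, 41), (22, 8, 41)  [2]
  a=23..24: none
  a=25: (25, -16, 38), (25, 16, 38)  [2]
  a=26..28: none
  a=29: (29, -20, 34), (29, 20, 34)  [2]
  a=30..34: none
Total reduced forms: 1 + 1 + 2 + 2 + 2 + 2 + 2 + 2 + 2 + 2 = 18
h = 18

18


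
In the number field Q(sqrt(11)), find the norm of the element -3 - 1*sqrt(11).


N(a + b*sqrt(d)) = a^2 - d*b^2
= (-3)^2 - (11)*(-1)^2
= 9 - 11
= -2

-2


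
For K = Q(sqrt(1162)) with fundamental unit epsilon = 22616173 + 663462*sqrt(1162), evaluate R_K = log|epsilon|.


epsilon = 22616173 + 663462*sqrt(1162)
= 4.5232e+07
R = ln(4.5232e+07)
= 17.6273

17.6273


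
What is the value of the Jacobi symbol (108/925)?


Compute (108/925) via quadratic reciprocity:
  pull out 2: (2/925) = -1  (since 925 mod 8 = 5)
  pull out 2: (2/925) = -1  (since 925 mod 8 = 5)
  reciprocity: (27/925) -> +(925/27)
  reduce: (7/27)
  reciprocity: (7/27) -> -(27/7)
  reduce: (6/7)
  pull out 2: (2/7) = +1  (since 7 mod 8 = 7)
  reciprocity: (3/7) -> -(7/3)
  reduce: (1/3)
  (1/3) = 1
Product of signs = 1

1


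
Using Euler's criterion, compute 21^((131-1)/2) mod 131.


p = 131 is prime and the exponent is (p-1)/2 = 65, so by Euler's criterion 21^65 = (21/131) = +1 or -1 mod 131.
Compute by square-and-multiply:
  65 = 64 + 1 (binary 1000001)
  Repeated squaring mod 131: 21^1 = 21, 21^2 = 48, 21^4 = 77, 21^8 = 34, 21^16 = 108, 21^32 = 5, 21^64 = 25
  21^65 = 21^64 * 21^1 = 25 * 21 mod 131
    25 * 21 = 525 = 1 mod 131
  21^65 = 1 mod 131
Result 1: 21 is a quadratic residue mod 131.
21^65 mod 131 = 1

1


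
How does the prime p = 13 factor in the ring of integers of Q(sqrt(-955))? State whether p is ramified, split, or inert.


K = Q(sqrt(-955)). Since d mod 4 = 1, disc(K) = -955.
Check p | disc: -955 mod 13 = 7.
p does not divide disc. Compute Legendre symbol (d/p):
7^((13-1)/2) mod 13 = -1
(d/p) = -1, so p is inert: (p) stays prime with e=1, f=2, g=1.
Therefore p is inert.

inert


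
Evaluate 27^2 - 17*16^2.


x^2 - d*y^2
= 27^2 - 17*16^2
= 729 - 4352
= -3623

-3623


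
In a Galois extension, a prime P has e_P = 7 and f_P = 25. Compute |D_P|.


|D_P| = e * f
= 7 * 25
= 175

175


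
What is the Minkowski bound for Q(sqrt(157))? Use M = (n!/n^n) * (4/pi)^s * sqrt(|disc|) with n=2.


d = 157, d mod 4 = 1, so disc(K) = d = 157; |disc(K)| = 157
Real quadratic field, so n = 2, s = r2 = 0, r1 = 2
M = (n!/n^n) * (4/pi)^s * sqrt(|disc(K)|) = (2!/2^2) * (4/pi)^0 * sqrt(157)
= 0.5 * 1.000000 * 12.529964
= 6.2650

6.2650


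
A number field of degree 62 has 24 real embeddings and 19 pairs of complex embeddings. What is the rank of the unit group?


By Dirichlet's unit theorem:
rank = r1 + r2 - 1
= 24 + 19 - 1
= 42

42


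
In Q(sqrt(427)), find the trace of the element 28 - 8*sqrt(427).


Tr(a + b*sqrt(d)) = (a + b*sqrt(d)) + (a - b*sqrt(d)) = 2a
= 2 * (28)
= 56

56


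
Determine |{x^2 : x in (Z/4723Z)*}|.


For prime p, the number of non-zero quadratic residues is (p-1)/2.
= (4723-1)/2
= 2361

2361


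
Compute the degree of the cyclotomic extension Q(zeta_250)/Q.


The degree equals Euler's totient phi(250).
250 = 2 * 5^3
phi(250) = 100

100


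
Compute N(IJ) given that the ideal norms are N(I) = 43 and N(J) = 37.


N(IJ) = N(I) * N(J)
= 43 * 37
= 1591

1591


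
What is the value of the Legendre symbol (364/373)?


p = 373 is prime, so compute (364/373) with the reciprocity algorithm (Jacobi-symbol steps: pull out 2s via (2/n), flip via reciprocity, reduce):
  pull out 2: (2/373) = -1  (since 373 mod 8 = 5)
  pull out 2: (2/373) = -1  (since 373 mod 8 = 5)
  reciprocity: (91/373) -> +(373/91)
  reduce: (9/91)
  reciprocity: (9/91) -> +(91/9)
  reduce: (1/9)
  (1/9) = 1
Product of signs = 1
(364/373) = 1

1


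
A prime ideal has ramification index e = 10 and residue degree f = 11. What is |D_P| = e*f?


|D_P| = e * f
= 10 * 11
= 110

110


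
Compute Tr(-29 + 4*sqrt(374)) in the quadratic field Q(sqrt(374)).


Tr(a + b*sqrt(d)) = (a + b*sqrt(d)) + (a - b*sqrt(d)) = 2a
= 2 * (-29)
= -58

-58


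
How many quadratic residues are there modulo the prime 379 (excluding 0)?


For prime p, the number of non-zero quadratic residues is (p-1)/2.
= (379-1)/2
= 189

189


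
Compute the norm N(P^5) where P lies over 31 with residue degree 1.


N(P^a) = p^(a*f)
= 31^(5*1)
= 31^5
= 28629151

28629151


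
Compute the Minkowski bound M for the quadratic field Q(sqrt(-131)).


d = -131, d mod 4 = 1, so disc(K) = d = -131; |disc(K)| = 131
Imaginary quadratic field, so n = 2, s = r2 = 1, r1 = 0
M = (n!/n^n) * (4/pi)^s * sqrt(|disc(K)|) = (2!/2^2) * (4/pi)^1 * sqrt(131)
= 0.5 * 1.273240 * 11.445523
= 7.2864

7.2864


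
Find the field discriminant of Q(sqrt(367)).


For K = Q(sqrt(d)) with d squarefree: disc(K) = d if d = 1 mod 4, and disc(K) = 4d if d = 2 or 3 mod 4.
Here d = 367, and d mod 4 = 3.
d = 3 mod 4, not 1 (O_K = Z[sqrt(d)]), so disc(K) = 4d = 4 * (367) = 1468

1468


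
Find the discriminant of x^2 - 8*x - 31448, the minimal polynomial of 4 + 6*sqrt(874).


The element 4 + 6*sqrt(874) has minimal polynomial:
x^2 - 8*x - 31448
Discriminant = (-8)^2 - 4*(-31448)
= 64 + 125792
= 125856

125856


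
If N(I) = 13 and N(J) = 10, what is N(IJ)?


N(IJ) = N(I) * N(J)
= 13 * 10
= 130

130


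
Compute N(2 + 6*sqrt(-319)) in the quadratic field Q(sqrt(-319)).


N(a + b*sqrt(d)) = a^2 - d*b^2
= (2)^2 - (-319)*(6)^2
= 4 + 11484
= 11488

11488


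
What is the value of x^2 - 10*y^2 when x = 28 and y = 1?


x^2 - d*y^2
= 28^2 - 10*1^2
= 784 - 10
= 774

774


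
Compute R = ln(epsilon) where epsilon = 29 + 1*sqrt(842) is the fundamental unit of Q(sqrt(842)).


epsilon = 29 + 1*sqrt(842)
= 58.0172
R = ln(58.0172)
= 4.0607

4.0607


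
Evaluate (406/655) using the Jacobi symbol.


Compute (406/655) via quadratic reciprocity:
  pull out 2: (2/655) = +1  (since 655 mod 8 = 7)
  reciprocity: (203/655) -> -(655/203)
  reduce: (46/203)
  pull out 2: (2/203) = -1  (since 203 mod 8 = 3)
  reciprocity: (23/203) -> -(203/23)
  reduce: (19/23)
  reciprocity: (19/23) -> -(23/19)
  reduce: (4/19)
  pull out 2: (2/19) = -1  (since 19 mod 8 = 3)
  pull out 2: (2/19) = -1  (since 19 mod 8 = 3)
  (1/19) = 1
Product of signs = 1

1


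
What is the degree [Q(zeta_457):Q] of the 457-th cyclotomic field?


The degree equals Euler's totient phi(457).
457 = 457
phi(457) = 456

456


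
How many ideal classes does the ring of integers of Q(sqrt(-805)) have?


K = Q(sqrt(-805)). d mod 4 = 3, so D = disc(K) = 4d = -3220
h(K) equals the number of primitive reduced positive-definite forms (a, b, c) = a*x^2 + b*x*y + c*y^2 with b^2 - 4ac = D,
where reduced means |b| <= a <= c, with b >= 0 whenever |b| = a or a = c, and primitive means gcd(a, b, c) = 1.
Reduced forces 3a^2 <= |D| = 3220, so 1 <= a <= 32; b must have the parity of D, and c = (b^2 - D)/(4a) must be an integer >= a.
Enumerate a = 1..32, b in [-a, a]:
  a=1: (1, 0, 805)  [1]
  a=2: (2, 2, 403)  [1]
  a=3..4: none
  a=5: (5, 0, 161)  [1]
  a=6: none
  a=7: (7, 0, 115)  [1]
  a=8..9: none
  a=10: (10, 10, 83)  [1]
  a=11: (11, -6, 74), (11, 6, 74)  [2]
  a=12: none
  a=13: (13, -2, 62), (13, 2, 62)  [2]
  a=14: (14, 14, 61)  [1]
  a=15..21: none
  a=22: (22, -6, 37), (22, 6, 37)  [2]
  a=23: (23, 0, 35)  [1]
  a=24..25: none
  a=26: (26, -2, 31), (26, 2, 31)  [2]
  a=27..28: none
  a=29: (29, 12, 29)  [1]
  a=30..32: none
Total reduced forms: 1 + 1 + 1 + 1 + 1 + 2 + 2 + 1 + 2 + 1 + 2 + 1 = 16
h = 16

16


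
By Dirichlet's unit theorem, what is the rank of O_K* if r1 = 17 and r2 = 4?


By Dirichlet's unit theorem:
rank = r1 + r2 - 1
= 17 + 4 - 1
= 20

20


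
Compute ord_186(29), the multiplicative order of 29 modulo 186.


We want ord_186(29), the smallest k >= 1 with 29^k = 1 mod 186.
n = 186 = 2 * 3 * 31, phi(186) = 60; the order divides phi(n).
Divisors of 60: 1, 2, 3, 4, 5, 6, 10, 12, 15, 20, 30, 60
Repeated squaring mod 186: 29^1 = 29, 29^2 = 97, 29^4 = 109, 29^8 = 163, 29^16 = 157, 29^32 = 97
Test divisors in increasing order:
  k=1: 29^1 = 29 mod 186
  k=2: 29^2 = 97 mod 186
  k=3: 29^3 = 97 * 29 = 23 mod 186
  k=4: 29^4 = 109 mod 186
  k=5: 29^5 = 109 * 29 = 185 mod 186
  k=6: 29^6 = 109 * 97 = 157 mod 186
  k=10: 29^10 = 163 * 97 = 1 mod 186  <- first divisor giving 1
Order = 10

10


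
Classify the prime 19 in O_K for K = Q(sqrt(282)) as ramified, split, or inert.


K = Q(sqrt(282)). Since d mod 4 = 2, disc(K) = 1128.
Check p | disc: 1128 mod 19 = 7.
p does not divide disc. Compute Legendre symbol (d/p):
16^((19-1)/2) mod 19 = 1
(d/p) = 1, so p splits: (p) = P*P' with e=1, f=1, g=2.
Therefore p is split.

split


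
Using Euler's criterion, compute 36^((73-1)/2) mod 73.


p = 73 is prime and the exponent is (p-1)/2 = 36, so by Euler's criterion 36^36 = (36/73) = +1 or -1 mod 73.
Compute by square-and-multiply:
  36 = 32 + 4 (binary 100100)
  Repeated squaring mod 73: 36^1 = 36, 36^2 = 55, 36^4 = 32, 36^8 = 2, 36^16 = 4, 36^32 = 16
  36^36 = 36^32 * 36^4 = 16 * 32 mod 73
    16 * 32 = 512 = 1 mod 73
  36^36 = 1 mod 73
Result 1: 36 is a quadratic residue mod 73.
36^36 mod 73 = 1

1


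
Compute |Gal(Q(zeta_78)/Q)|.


|Gal(Q(zeta_78)/Q)| = phi(78)
= 24

24


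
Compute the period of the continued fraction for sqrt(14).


Run the CF algorithm for sqrt(14).
a_0 = floor(sqrt(14)) = 3; set m_0=0, q_0=1.
Recurrence: m' = q*a - m,  q' = (d - m'^2)/q,  a' = floor((a_0 + m')/q').
  step 1: m=3, q=5, a=1
  step 2: m=2, q=2, a=2
  step 3: m=2, q=5, a=1
  step 4: m=3, q=1, a=6
a_4 = 2*a_0 = 6, so the period closes here.
sqrt(14) = [3; 1, 2, 1, 6]
Period length = 4

4


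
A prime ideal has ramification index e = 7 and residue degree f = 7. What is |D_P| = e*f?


|D_P| = e * f
= 7 * 7
= 49

49


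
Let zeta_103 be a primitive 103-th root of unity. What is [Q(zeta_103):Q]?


The degree equals Euler's totient phi(103).
103 = 103
phi(103) = 102

102


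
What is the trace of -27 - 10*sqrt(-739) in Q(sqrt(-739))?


Tr(a + b*sqrt(d)) = (a + b*sqrt(d)) + (a - b*sqrt(d)) = 2a
= 2 * (-27)
= -54

-54


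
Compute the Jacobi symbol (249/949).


Compute (249/949) via quadratic reciprocity:
  reciprocity: (249/949) -> +(949/249)
  reduce: (202/249)
  pull out 2: (2/249) = +1  (since 249 mod 8 = 1)
  reciprocity: (101/249) -> +(249/101)
  reduce: (47/101)
  reciprocity: (47/101) -> +(101/47)
  reduce: (7/47)
  reciprocity: (7/47) -> -(47/7)
  reduce: (5/7)
  reciprocity: (5/7) -> +(7/5)
  reduce: (2/5)
  pull out 2: (2/5) = -1  (since 5 mod 8 = 5)
  (1/5) = 1
Product of signs = 1

1


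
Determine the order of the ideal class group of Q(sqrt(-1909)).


K = Q(sqrt(-1909)). d mod 4 = 3, so D = disc(K) = 4d = -7636
h(K) equals the number of primitive reduced positive-definite forms (a, b, c) = a*x^2 + b*x*y + c*y^2 with b^2 - 4ac = D,
where reduced means |b| <= a <= c, with b >= 0 whenever |b| = a or a = c, and primitive means gcd(a, b, c) = 1.
Reduced forces 3a^2 <= |D| = 7636, so 1 <= a <= 50; b must have the parity of D, and c = (b^2 - D)/(4a) must be an integer >= a.
Enumerate a = 1..50, b in [-a, a]:
  a=1: (1, 0, 1909)  [1]
  a=2: (2, 2, 955)  [1]
  a=3..4: none
  a=5: (5, -2, 382), (5, 2, 382)  [2]
  a=6: none
  a=7: (7, -6, 274), (7, 6, 274)  [2]
  a=8..9: none
  a=10: (10, -2, 191), (10, 2, 191)  [2]
  a=11: (11, -8, 175), (11, 8, 175)  [2]
  a=12..13: none
  a=14: (14, -6, 137), (14, 6, 137)  [2]
  a=15..21: none
  a=22: (22, -14, 89), (22, 14, 89)  [2]
  a=23: (23, 0, 83)  [1]
  a=24: none
  a=25: (25, -8, 77), (25, 8, 77)  [2]
  a=26..28: none
  a=29: (29, -22, 70), (29, 22, 70)  [2]
  a=30..34: none
  a=35: (35, -22, 58), (35, -8, 55), (35, 8, 55), (35, 22, 58)  [4]
  a=36..40: none
  a=41: (41, -20, 49), (41, 20, 49)  [2]
  a=42..45: none
  a=46: (46, 46, 53)  [1]
  a=47: (47, -42, 50), (47, 42, 50)  [2]
  a=48..50: none
Total reduced forms: 1 + 1 + 2 + 2 + 2 + 2 + 2 + 2 + 1 + 2 + 2 + 4 + 2 + 1 + 2 = 28
h = 28

28


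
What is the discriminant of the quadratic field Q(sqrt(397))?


For K = Q(sqrt(d)) with d squarefree: disc(K) = d if d = 1 mod 4, and disc(K) = 4d if d = 2 or 3 mod 4.
Here d = 397, and d mod 4 = 1.
d = 1 mod 4 (O_K = Z[(1+sqrt(d))/2]), so disc(K) = d = 397

397


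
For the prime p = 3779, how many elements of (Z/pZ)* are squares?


For prime p, the number of non-zero quadratic residues is (p-1)/2.
= (3779-1)/2
= 1889

1889


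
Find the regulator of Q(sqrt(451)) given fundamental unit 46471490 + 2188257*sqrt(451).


epsilon = 46471490 + 2188257*sqrt(451)
= 9.2943e+07
R = ln(9.2943e+07)
= 18.3475

18.3475


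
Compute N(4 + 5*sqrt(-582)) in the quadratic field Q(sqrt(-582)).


N(a + b*sqrt(d)) = a^2 - d*b^2
= (4)^2 - (-582)*(5)^2
= 16 + 14550
= 14566

14566


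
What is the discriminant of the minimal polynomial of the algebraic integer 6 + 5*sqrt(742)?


The element 6 + 5*sqrt(742) has minimal polynomial:
x^2 - 12*x - 18514
Discriminant = (-12)^2 - 4*(-18514)
= 144 + 74056
= 74200

74200


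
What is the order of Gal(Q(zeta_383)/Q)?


|Gal(Q(zeta_383)/Q)| = phi(383)
= 382

382


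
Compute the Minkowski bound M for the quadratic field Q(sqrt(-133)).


d = -133, d mod 4 = 3, so disc(K) = 4d = -532; |disc(K)| = 532
Imaginary quadratic field, so n = 2, s = r2 = 1, r1 = 0
M = (n!/n^n) * (4/pi)^s * sqrt(|disc(K)|) = (2!/2^2) * (4/pi)^1 * sqrt(532)
= 0.5 * 1.273240 * 23.065125
= 14.6837

14.6837


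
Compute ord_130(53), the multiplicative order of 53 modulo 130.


We want ord_130(53), the smallest k >= 1 with 53^k = 1 mod 130.
n = 130 = 2 * 5 * 13, phi(130) = 48; the order divides phi(n).
Divisors of 48: 1, 2, 3, 4, 6, 8, 12, 16, 24, 48
Repeated squaring mod 130: 53^1 = 53, 53^2 = 79, 53^4 = 1, 53^8 = 1, 53^16 = 1, 53^32 = 1
Test divisors in increasing order:
  k=1: 53^1 = 53 mod 130
  k=2: 53^2 = 79 mod 130
  k=3: 53^3 = 79 * 53 = 27 mod 130
  k=4: 53^4 = 1 mod 130  <- first divisor giving 1
Order = 4

4


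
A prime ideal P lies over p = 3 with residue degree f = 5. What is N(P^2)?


N(P^a) = p^(a*f)
= 3^(2*5)
= 3^10
= 59049

59049


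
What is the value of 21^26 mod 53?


p = 53 is prime and the exponent is (p-1)/2 = 26, so by Euler's criterion 21^26 = (21/53) = +1 or -1 mod 53.
Compute by square-and-multiply:
  26 = 16 + 8 + 2 (binary 11010)
  Repeated squaring mod 53: 21^1 = 21, 21^2 = 17, 21^4 = 24, 21^8 = 46, 21^16 = 49
  21^26 = 21^16 * 21^8 * 21^2 = 49 * 46 * 17 mod 53
    49 * 46 = 2254 = 28 mod 53
    28 * 17 = 476 = 52 mod 53
  21^26 = 52 mod 53
Result 52 = p - 1 = -1 mod 53: 21 is a quadratic non-residue mod 53. As a residue in [0, p-1] the value is 52.
21^26 mod 53 = 52

52


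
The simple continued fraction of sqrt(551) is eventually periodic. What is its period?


Run the CF algorithm for sqrt(551).
a_0 = floor(sqrt(551)) = 23; set m_0=0, q_0=1.
Recurrence: m' = q*a - m,  q' = (d - m'^2)/q,  a' = floor((a_0 + m')/q').
  step 1: m=23, q=22, a=2
  step 2: m=21, q=5, a=8
  step 3: m=19, q=38, a=1
  step 4: m=19, q=5, a=8
  step 5: m=21, q=22, a=2
  step 6: m=23, q=1, a=46
a_6 = 2*a_0 = 46, so the period closes here.
sqrt(551) = [23; 2, 8, 1, 8, 2, 46]
Period length = 6

6


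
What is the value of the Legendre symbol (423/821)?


p = 821 is prime, so compute (423/821) with the reciprocity algorithm (Jacobi-symbol steps: pull out 2s via (2/n), flip via reciprocity, reduce):
  reciprocity: (423/821) -> +(821/423)
  reduce: (398/423)
  pull out 2: (2/423) = +1  (since 423 mod 8 = 7)
  reciprocity: (199/423) -> -(423/199)
  reduce: (25/199)
  reciprocity: (25/199) -> +(199/25)
  reduce: (24/25)
  pull out 2: (2/25) = +1  (since 25 mod 8 = 1)
  pull out 2: (2/25) = +1  (since 25 mod 8 = 1)
  pull out 2: (2/25) = +1  (since 25 mod 8 = 1)
  reciprocity: (3/25) -> +(25/3)
  reduce: (1/3)
  (1/3) = 1
Product of signs = -1
(423/821) = -1

-1


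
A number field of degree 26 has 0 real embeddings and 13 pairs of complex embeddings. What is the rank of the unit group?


By Dirichlet's unit theorem:
rank = r1 + r2 - 1
= 0 + 13 - 1
= 12

12


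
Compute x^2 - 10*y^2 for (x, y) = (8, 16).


x^2 - d*y^2
= 8^2 - 10*16^2
= 64 - 2560
= -2496

-2496


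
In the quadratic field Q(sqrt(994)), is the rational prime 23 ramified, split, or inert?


K = Q(sqrt(994)). Since d mod 4 = 2, disc(K) = 3976.
Check p | disc: 3976 mod 23 = 20.
p does not divide disc. Compute Legendre symbol (d/p):
5^((23-1)/2) mod 23 = -1
(d/p) = -1, so p is inert: (p) stays prime with e=1, f=2, g=1.
Therefore p is inert.

inert


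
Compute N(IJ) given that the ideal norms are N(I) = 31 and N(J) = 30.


N(IJ) = N(I) * N(J)
= 31 * 30
= 930

930


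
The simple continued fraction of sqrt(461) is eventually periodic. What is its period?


Run the CF algorithm for sqrt(461).
a_0 = floor(sqrt(461)) = 21; set m_0=0, q_0=1.
Recurrence: m' = q*a - m,  q' = (d - m'^2)/q,  a' = floor((a_0 + m')/q').
  step 1: m=21, q=20, a=2
  step 2: m=19, q=5, a=8
  step 3: m=21, q=4, a=10
  step 4: m=19, q=25, a=1
  step 5: m=6, q=17, a=1
  step 6: m=11, q=20, a=1
  step 7: m=9, q=19, a=1
  step 8: m=10, q=19, a=1
  step 9: m=9, q=20, a=1
  step 10: m=11, q=17, a=1
  step 11: m=6, q=25, a=1
  step 12: m=19, q=4, a=10
  step 13: m=21, q=5, a=8
  step 14: m=19, q=20, a=2
  step 15: m=21, q=1, a=42
a_15 = 2*a_0 = 42, so the period closes here.
sqrt(461) = [21; 2, 8, 10, 1, 1, 1, 1, 1, 1, 1, 1, 10, 8, 2, 42]
Period length = 15

15


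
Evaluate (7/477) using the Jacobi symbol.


Compute (7/477) via quadratic reciprocity:
  reciprocity: (7/477) -> +(477/7)
  reduce: (1/7)
  (1/7) = 1
Product of signs = 1

1


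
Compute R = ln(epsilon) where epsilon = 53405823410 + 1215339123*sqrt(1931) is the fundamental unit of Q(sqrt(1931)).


epsilon = 53405823410 + 1215339123*sqrt(1931)
= 1.0681e+11
R = ln(1.0681e+11)
= 25.3943

25.3943


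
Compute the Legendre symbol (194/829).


p = 829 is prime, so compute (194/829) with the reciprocity algorithm (Jacobi-symbol steps: pull out 2s via (2/n), flip via reciprocity, reduce):
  pull out 2: (2/829) = -1  (since 829 mod 8 = 5)
  reciprocity: (97/829) -> +(829/97)
  reduce: (53/97)
  reciprocity: (53/97) -> +(97/53)
  reduce: (44/53)
  pull out 2: (2/53) = -1  (since 53 mod 8 = 5)
  pull out 2: (2/53) = -1  (since 53 mod 8 = 5)
  reciprocity: (11/53) -> +(53/11)
  reduce: (9/11)
  reciprocity: (9/11) -> +(11/9)
  reduce: (2/9)
  pull out 2: (2/9) = +1  (since 9 mod 8 = 1)
  (1/9) = 1
Product of signs = -1
(194/829) = -1

-1


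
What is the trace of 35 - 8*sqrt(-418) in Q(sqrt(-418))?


Tr(a + b*sqrt(d)) = (a + b*sqrt(d)) + (a - b*sqrt(d)) = 2a
= 2 * (35)
= 70

70


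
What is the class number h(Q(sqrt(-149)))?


K = Q(sqrt(-149)). d mod 4 = 3, so D = disc(K) = 4d = -596
h(K) equals the number of primitive reduced positive-definite forms (a, b, c) = a*x^2 + b*x*y + c*y^2 with b^2 - 4ac = D,
where reduced means |b| <= a <= c, with b >= 0 whenever |b| = a or a = c, and primitive means gcd(a, b, c) = 1.
Reduced forces 3a^2 <= |D| = 596, so 1 <= a <= 14; b must have the parity of D, and c = (b^2 - D)/(4a) must be an integer >= a.
Enumerate a = 1..14, b in [-a, a]:
  a=1: (1, 0, 149)  [1]
  a=2: (2, 2, 75)  [1]
  a=3: (3, -2, 50), (3, 2, 50)  [2]
  a=4: none
  a=5: (5, -2, 30), (5, 2, 30)  [2]
  a=6: (6, -2, 25), (6, 2, 25)  [2]
  a=7..8: none
  a=9: (9, -4, 17), (9, 4, 17)  [2]
  a=10: (10, -2, 15), (10, 2, 15)  [2]
  a=11: (11, -8, 15), (11, 8, 15)  [2]
  a=12..14: none
Total reduced forms: 1 + 1 + 2 + 2 + 2 + 2 + 2 + 2 = 14
h = 14

14


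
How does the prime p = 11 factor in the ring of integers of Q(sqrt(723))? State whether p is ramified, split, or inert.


K = Q(sqrt(723)). Since d mod 4 = 3, disc(K) = 2892.
Check p | disc: 2892 mod 11 = 10.
p does not divide disc. Compute Legendre symbol (d/p):
8^((11-1)/2) mod 11 = -1
(d/p) = -1, so p is inert: (p) stays prime with e=1, f=2, g=1.
Therefore p is inert.

inert


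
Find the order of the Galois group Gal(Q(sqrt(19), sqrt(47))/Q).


The 2 square roots of distinct primes are multiplicatively independent over Q,
so [K:Q] = 2^2 and Gal(K/Q) is isomorphic to (Z/2Z)^2.
|Gal| = 2^2 = 4

4


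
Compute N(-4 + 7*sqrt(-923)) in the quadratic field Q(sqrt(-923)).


N(a + b*sqrt(d)) = a^2 - d*b^2
= (-4)^2 - (-923)*(7)^2
= 16 + 45227
= 45243

45243


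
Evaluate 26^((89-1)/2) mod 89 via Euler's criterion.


p = 89 is prime and the exponent is (p-1)/2 = 44, so by Euler's criterion 26^44 = (26/89) = +1 or -1 mod 89.
Compute by square-and-multiply:
  44 = 32 + 8 + 4 (binary 101100)
  Repeated squaring mod 89: 26^1 = 26, 26^2 = 53, 26^4 = 50, 26^8 = 8, 26^16 = 64, 26^32 = 2
  26^44 = 26^32 * 26^8 * 26^4 = 2 * 8 * 50 mod 89
    2 * 8 = 16 = 16 mod 89
    16 * 50 = 800 = 88 mod 89
  26^44 = 88 mod 89
Result 88 = p - 1 = -1 mod 89: 26 is a quadratic non-residue mod 89. As a residue in [0, p-1] the value is 88.
26^44 mod 89 = 88

88


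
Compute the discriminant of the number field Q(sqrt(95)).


For K = Q(sqrt(d)) with d squarefree: disc(K) = d if d = 1 mod 4, and disc(K) = 4d if d = 2 or 3 mod 4.
Here d = 95, and d mod 4 = 3.
d = 3 mod 4, not 1 (O_K = Z[sqrt(d)]), so disc(K) = 4d = 4 * (95) = 380

380


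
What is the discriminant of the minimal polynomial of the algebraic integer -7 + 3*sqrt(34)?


The element -7 + 3*sqrt(34) has minimal polynomial:
x^2 + 14*x - 257
Discriminant = (14)^2 - 4*(-257)
= 196 + 1028
= 1224

1224


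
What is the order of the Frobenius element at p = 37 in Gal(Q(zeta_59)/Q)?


The Frobenius at p in Gal(Q(zeta_n)/Q) = (Z/nZ)* is the class of p, so its order is ord_59(37), the smallest k >= 1 with 37^k = 1 mod 59.
n = 59 = 59, phi(59) = 58; the order divides phi(n).
Divisors of 58: 1, 2, 29, 58
Repeated squaring mod 59: 37^1 = 37, 37^2 = 12, 37^4 = 26, 37^8 = 27, 37^16 = 21, 37^32 = 28
Test divisors in increasing order:
  k=1: 37^1 = 37 mod 59
  k=2: 37^2 = 12 mod 59
  k=29: 37^29 = 21 * 27 * 26 * 37 = 58 mod 59
  k=58: 37^58 = 28 * 21 * 27 * 12 = 1 mod 59  <- first divisor giving 1
Order = 58

58


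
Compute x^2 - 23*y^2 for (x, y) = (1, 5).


x^2 - d*y^2
= 1^2 - 23*5^2
= 1 - 575
= -574

-574


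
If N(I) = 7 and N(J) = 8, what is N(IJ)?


N(IJ) = N(I) * N(J)
= 7 * 8
= 56

56


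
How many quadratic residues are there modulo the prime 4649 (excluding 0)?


For prime p, the number of non-zero quadratic residues is (p-1)/2.
= (4649-1)/2
= 2324

2324


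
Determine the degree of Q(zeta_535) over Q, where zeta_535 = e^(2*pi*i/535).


The degree equals Euler's totient phi(535).
535 = 5 * 107
phi(535) = 424

424


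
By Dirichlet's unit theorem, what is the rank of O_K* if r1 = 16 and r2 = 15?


By Dirichlet's unit theorem:
rank = r1 + r2 - 1
= 16 + 15 - 1
= 30

30


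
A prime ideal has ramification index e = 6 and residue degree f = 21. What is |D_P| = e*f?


|D_P| = e * f
= 6 * 21
= 126

126


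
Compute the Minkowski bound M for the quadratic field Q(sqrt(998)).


d = 998, d mod 4 = 2, so disc(K) = 4d = 3992; |disc(K)| = 3992
Real quadratic field, so n = 2, s = r2 = 0, r1 = 2
M = (n!/n^n) * (4/pi)^s * sqrt(|disc(K)|) = (2!/2^2) * (4/pi)^0 * sqrt(3992)
= 0.5 * 1.000000 * 63.182276
= 31.5911

31.5911


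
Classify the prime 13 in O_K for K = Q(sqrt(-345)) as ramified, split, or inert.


K = Q(sqrt(-345)). Since d mod 4 = 3, disc(K) = -1380.
Check p | disc: -1380 mod 13 = 11.
p does not divide disc. Compute Legendre symbol (d/p):
6^((13-1)/2) mod 13 = -1
(d/p) = -1, so p is inert: (p) stays prime with e=1, f=2, g=1.
Therefore p is inert.

inert


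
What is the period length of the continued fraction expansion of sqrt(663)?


Run the CF algorithm for sqrt(663).
a_0 = floor(sqrt(663)) = 25; set m_0=0, q_0=1.
Recurrence: m' = q*a - m,  q' = (d - m'^2)/q,  a' = floor((a_0 + m')/q').
  step 1: m=25, q=38, a=1
  step 2: m=13, q=13, a=2
  step 3: m=13, q=38, a=1
  step 4: m=25, q=1, a=50
a_4 = 2*a_0 = 50, so the period closes here.
sqrt(663) = [25; 1, 2, 1, 50]
Period length = 4

4
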